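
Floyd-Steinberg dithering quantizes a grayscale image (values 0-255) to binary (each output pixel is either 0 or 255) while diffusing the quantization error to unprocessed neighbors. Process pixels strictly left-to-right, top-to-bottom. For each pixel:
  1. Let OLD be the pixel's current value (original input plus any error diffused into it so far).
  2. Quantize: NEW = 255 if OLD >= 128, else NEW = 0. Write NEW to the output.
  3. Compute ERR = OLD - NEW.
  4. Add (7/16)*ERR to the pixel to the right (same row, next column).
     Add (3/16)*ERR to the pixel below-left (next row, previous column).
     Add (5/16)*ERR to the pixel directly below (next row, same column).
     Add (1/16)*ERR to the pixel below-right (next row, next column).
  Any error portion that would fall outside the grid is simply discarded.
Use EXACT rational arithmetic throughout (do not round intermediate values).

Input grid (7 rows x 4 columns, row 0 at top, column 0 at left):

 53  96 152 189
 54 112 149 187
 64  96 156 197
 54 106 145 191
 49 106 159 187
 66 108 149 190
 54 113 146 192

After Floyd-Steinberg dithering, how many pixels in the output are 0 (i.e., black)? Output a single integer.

(0,0): OLD=53 → NEW=0, ERR=53
(0,1): OLD=1907/16 → NEW=0, ERR=1907/16
(0,2): OLD=52261/256 → NEW=255, ERR=-13019/256
(0,3): OLD=683011/4096 → NEW=255, ERR=-361469/4096
(1,0): OLD=23785/256 → NEW=0, ERR=23785/256
(1,1): OLD=376159/2048 → NEW=255, ERR=-146081/2048
(1,2): OLD=6081995/65536 → NEW=0, ERR=6081995/65536
(1,3): OLD=206407293/1048576 → NEW=255, ERR=-60979587/1048576
(2,0): OLD=2610309/32768 → NEW=0, ERR=2610309/32768
(2,1): OLD=138169607/1048576 → NEW=255, ERR=-129217273/1048576
(2,2): OLD=242694019/2097152 → NEW=0, ERR=242694019/2097152
(2,3): OLD=7893909207/33554432 → NEW=255, ERR=-662470953/33554432
(3,0): OLD=935967285/16777216 → NEW=0, ERR=935967285/16777216
(3,1): OLD=31829682155/268435456 → NEW=0, ERR=31829682155/268435456
(3,2): OLD=951923280405/4294967296 → NEW=255, ERR=-143293380075/4294967296
(3,3): OLD=12195422337043/68719476736 → NEW=255, ERR=-5328044230637/68719476736
(4,0): OLD=380819826769/4294967296 → NEW=0, ERR=380819826769/4294967296
(4,1): OLD=6153052689267/34359738368 → NEW=255, ERR=-2608680594573/34359738368
(4,2): OLD=119001616026131/1099511627776 → NEW=0, ERR=119001616026131/1099511627776
(4,3): OLD=3659823458738549/17592186044416 → NEW=255, ERR=-826183982587531/17592186044416
(5,0): OLD=43690635003649/549755813888 → NEW=0, ERR=43690635003649/549755813888
(5,1): OLD=2548730811447591/17592186044416 → NEW=255, ERR=-1937276629878489/17592186044416
(5,2): OLD=1065148999707651/8796093022208 → NEW=0, ERR=1065148999707651/8796093022208
(5,3): OLD=66165437514412195/281474976710656 → NEW=255, ERR=-5610681546805085/281474976710656
(6,0): OLD=16378320453323797/281474976710656 → NEW=0, ERR=16378320453323797/281474976710656
(6,1): OLD=593196779769656291/4503599627370496 → NEW=255, ERR=-555221125209820189/4503599627370496
(6,2): OLD=8595386760824786629/72057594037927936 → NEW=0, ERR=8595386760824786629/72057594037927936
(6,3): OLD=283072664435982693987/1152921504606846976 → NEW=255, ERR=-10922319238763284893/1152921504606846976
Output grid:
  Row 0: ..##  (2 black, running=2)
  Row 1: .#.#  (2 black, running=4)
  Row 2: .#.#  (2 black, running=6)
  Row 3: ..##  (2 black, running=8)
  Row 4: .#.#  (2 black, running=10)
  Row 5: .#.#  (2 black, running=12)
  Row 6: .#.#  (2 black, running=14)

Answer: 14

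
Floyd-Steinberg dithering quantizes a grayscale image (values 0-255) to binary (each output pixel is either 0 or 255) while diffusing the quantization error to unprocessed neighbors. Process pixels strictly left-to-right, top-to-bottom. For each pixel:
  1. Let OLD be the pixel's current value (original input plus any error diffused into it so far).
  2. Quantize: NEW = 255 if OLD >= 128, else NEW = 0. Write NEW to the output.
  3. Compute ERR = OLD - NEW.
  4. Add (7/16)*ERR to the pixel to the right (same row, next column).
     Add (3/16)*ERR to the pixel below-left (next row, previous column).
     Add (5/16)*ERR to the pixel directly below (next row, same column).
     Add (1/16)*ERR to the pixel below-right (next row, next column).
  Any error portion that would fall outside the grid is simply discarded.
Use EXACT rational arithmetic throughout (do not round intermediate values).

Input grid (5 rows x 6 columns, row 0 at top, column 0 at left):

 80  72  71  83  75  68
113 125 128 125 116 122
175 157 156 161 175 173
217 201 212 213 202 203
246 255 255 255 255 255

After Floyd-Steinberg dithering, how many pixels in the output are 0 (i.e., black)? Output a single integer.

(0,0): OLD=80 → NEW=0, ERR=80
(0,1): OLD=107 → NEW=0, ERR=107
(0,2): OLD=1885/16 → NEW=0, ERR=1885/16
(0,3): OLD=34443/256 → NEW=255, ERR=-30837/256
(0,4): OLD=91341/4096 → NEW=0, ERR=91341/4096
(0,5): OLD=5095835/65536 → NEW=0, ERR=5095835/65536
(1,0): OLD=2529/16 → NEW=255, ERR=-1551/16
(1,1): OLD=18319/128 → NEW=255, ERR=-14321/128
(1,2): OLD=409475/4096 → NEW=0, ERR=409475/4096
(1,3): OLD=2336987/16384 → NEW=255, ERR=-1840933/16384
(1,4): OLD=84789205/1048576 → NEW=0, ERR=84789205/1048576
(1,5): OLD=3071394883/16777216 → NEW=255, ERR=-1206795197/16777216
(2,0): OLD=253397/2048 → NEW=0, ERR=253397/2048
(2,1): OLD=12376719/65536 → NEW=255, ERR=-4334961/65536
(2,2): OLD=136567581/1048576 → NEW=255, ERR=-130819299/1048576
(2,3): OLD=777745669/8388608 → NEW=0, ERR=777745669/8388608
(2,4): OLD=59142279583/268435456 → NEW=255, ERR=-9308761697/268435456
(2,5): OLD=603030431049/4294967296 → NEW=255, ERR=-492186229431/4294967296
(3,0): OLD=255079629/1048576 → NEW=255, ERR=-12307251/1048576
(3,1): OLD=1338277073/8388608 → NEW=255, ERR=-800817967/8388608
(3,2): OLD=9697011303/67108864 → NEW=255, ERR=-7415749017/67108864
(3,3): OLD=770210342977/4294967296 → NEW=255, ERR=-325006317503/4294967296
(3,4): OLD=4891618118313/34359738368 → NEW=255, ERR=-3870115165527/34359738368
(3,5): OLD=63630653386119/549755813888 → NEW=0, ERR=63630653386119/549755813888
(4,0): OLD=30122817147/134217728 → NEW=255, ERR=-4102703493/134217728
(4,1): OLD=408754146199/2147483648 → NEW=255, ERR=-138854184041/2147483648
(4,2): OLD=11821430554053/68719476736 → NEW=255, ERR=-5702036013627/68719476736
(4,3): OLD=183646289600681/1099511627776 → NEW=255, ERR=-96729175482199/1099511627776
(4,4): OLD=3488267089502313/17592186044416 → NEW=255, ERR=-997740351823767/17592186044416
(4,5): OLD=72991342175480127/281474976710656 → NEW=255, ERR=1215223114262847/281474976710656
Output grid:
  Row 0: ...#..  (5 black, running=5)
  Row 1: ##.#.#  (2 black, running=7)
  Row 2: .##.##  (2 black, running=9)
  Row 3: #####.  (1 black, running=10)
  Row 4: ######  (0 black, running=10)

Answer: 10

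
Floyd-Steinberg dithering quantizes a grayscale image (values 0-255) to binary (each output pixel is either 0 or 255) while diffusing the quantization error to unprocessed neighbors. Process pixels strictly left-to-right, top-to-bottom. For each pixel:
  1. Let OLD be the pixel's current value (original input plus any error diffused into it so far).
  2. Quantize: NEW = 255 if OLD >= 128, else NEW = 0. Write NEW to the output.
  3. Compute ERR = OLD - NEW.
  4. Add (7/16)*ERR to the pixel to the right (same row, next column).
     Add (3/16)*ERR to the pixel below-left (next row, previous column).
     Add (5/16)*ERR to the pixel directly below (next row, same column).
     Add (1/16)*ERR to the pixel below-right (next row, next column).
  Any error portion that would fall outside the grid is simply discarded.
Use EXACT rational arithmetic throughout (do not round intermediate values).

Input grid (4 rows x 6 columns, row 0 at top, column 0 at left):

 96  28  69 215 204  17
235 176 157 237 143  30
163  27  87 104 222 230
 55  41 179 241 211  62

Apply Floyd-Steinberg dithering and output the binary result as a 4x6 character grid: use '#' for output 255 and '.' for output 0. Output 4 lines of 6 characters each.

Answer: ...##.
####..
#...##
..###.

Derivation:
(0,0): OLD=96 → NEW=0, ERR=96
(0,1): OLD=70 → NEW=0, ERR=70
(0,2): OLD=797/8 → NEW=0, ERR=797/8
(0,3): OLD=33099/128 → NEW=255, ERR=459/128
(0,4): OLD=421005/2048 → NEW=255, ERR=-101235/2048
(0,5): OLD=-151589/32768 → NEW=0, ERR=-151589/32768
(1,0): OLD=2225/8 → NEW=255, ERR=185/8
(1,1): OLD=14891/64 → NEW=255, ERR=-1429/64
(1,2): OLD=375627/2048 → NEW=255, ERR=-146613/2048
(1,3): OLD=1669193/8192 → NEW=255, ERR=-419767/8192
(1,4): OLD=54783645/524288 → NEW=0, ERR=54783645/524288
(1,5): OLD=597100475/8388608 → NEW=0, ERR=597100475/8388608
(2,0): OLD=170025/1024 → NEW=255, ERR=-91095/1024
(2,1): OLD=-1011713/32768 → NEW=0, ERR=-1011713/32768
(2,2): OLD=21033173/524288 → NEW=0, ERR=21033173/524288
(2,3): OLD=506070005/4194304 → NEW=0, ERR=506070005/4194304
(2,4): OLD=42625467303/134217728 → NEW=255, ERR=8399946663/134217728
(2,5): OLD=614513516801/2147483648 → NEW=255, ERR=66905186561/2147483648
(3,0): OLD=11225501/524288 → NEW=0, ERR=11225501/524288
(3,1): OLD=179016637/4194304 → NEW=0, ERR=179016637/4194304
(3,2): OLD=7747820393/33554432 → NEW=255, ERR=-808559767/33554432
(3,3): OLD=606459418769/2147483648 → NEW=255, ERR=58851088529/2147483648
(3,4): OLD=4396840775317/17179869184 → NEW=255, ERR=15974133397/17179869184
(3,5): OLD=20905649799611/274877906944 → NEW=0, ERR=20905649799611/274877906944
Row 0: ...##.
Row 1: ####..
Row 2: #...##
Row 3: ..###.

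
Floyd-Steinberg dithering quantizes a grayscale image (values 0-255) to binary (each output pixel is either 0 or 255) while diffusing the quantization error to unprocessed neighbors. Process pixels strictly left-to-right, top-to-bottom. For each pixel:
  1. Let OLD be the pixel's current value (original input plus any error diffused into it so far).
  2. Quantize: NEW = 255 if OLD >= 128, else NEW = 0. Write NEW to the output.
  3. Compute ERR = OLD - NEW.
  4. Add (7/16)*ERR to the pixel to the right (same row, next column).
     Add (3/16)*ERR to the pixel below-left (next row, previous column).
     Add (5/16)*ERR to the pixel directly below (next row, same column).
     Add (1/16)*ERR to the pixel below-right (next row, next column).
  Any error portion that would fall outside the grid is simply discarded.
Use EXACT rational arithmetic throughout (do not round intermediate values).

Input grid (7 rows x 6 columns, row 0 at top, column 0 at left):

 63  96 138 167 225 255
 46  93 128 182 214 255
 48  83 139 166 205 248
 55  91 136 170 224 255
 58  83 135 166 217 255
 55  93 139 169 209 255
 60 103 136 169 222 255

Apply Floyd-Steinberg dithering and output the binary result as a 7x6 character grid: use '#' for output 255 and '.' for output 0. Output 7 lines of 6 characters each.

Answer: ..####
.#.###
..#.##
.#.###
..#.##
.#.###
.#.###

Derivation:
(0,0): OLD=63 → NEW=0, ERR=63
(0,1): OLD=1977/16 → NEW=0, ERR=1977/16
(0,2): OLD=49167/256 → NEW=255, ERR=-16113/256
(0,3): OLD=571241/4096 → NEW=255, ERR=-473239/4096
(0,4): OLD=11432927/65536 → NEW=255, ERR=-5278753/65536
(0,5): OLD=230435609/1048576 → NEW=255, ERR=-36951271/1048576
(1,0): OLD=22747/256 → NEW=0, ERR=22747/256
(1,1): OLD=333053/2048 → NEW=255, ERR=-189187/2048
(1,2): OLD=3537345/65536 → NEW=0, ERR=3537345/65536
(1,3): OLD=39445485/262144 → NEW=255, ERR=-27401235/262144
(1,4): OLD=2168786407/16777216 → NEW=255, ERR=-2109403673/16777216
(1,5): OLD=49377753121/268435456 → NEW=255, ERR=-19073288159/268435456
(2,0): OLD=1915183/32768 → NEW=0, ERR=1915183/32768
(2,1): OLD=100009717/1048576 → NEW=0, ERR=100009717/1048576
(2,2): OLD=2889410079/16777216 → NEW=255, ERR=-1388780001/16777216
(2,3): OLD=10323889895/134217728 → NEW=0, ERR=10323889895/134217728
(2,4): OLD=770971731253/4294967296 → NEW=255, ERR=-324244929227/4294967296
(2,5): OLD=12706845332931/68719476736 → NEW=255, ERR=-4816621234749/68719476736
(3,0): OLD=1529205311/16777216 → NEW=0, ERR=1529205311/16777216
(3,1): OLD=19973537363/134217728 → NEW=255, ERR=-14251983277/134217728
(3,2): OLD=90257803305/1073741824 → NEW=0, ERR=90257803305/1073741824
(3,3): OLD=14533089452923/68719476736 → NEW=255, ERR=-2990377114757/68719476736
(3,4): OLD=95127169201179/549755813888 → NEW=255, ERR=-45060563340261/549755813888
(3,5): OLD=1693411576950197/8796093022208 → NEW=255, ERR=-549592143712843/8796093022208
(4,0): OLD=142966314193/2147483648 → NEW=0, ERR=142966314193/2147483648
(4,1): OLD=3449748921373/34359738368 → NEW=0, ERR=3449748921373/34359738368
(4,2): OLD=209344904924487/1099511627776 → NEW=255, ERR=-71030560158393/1099511627776
(4,3): OLD=2005919403626499/17592186044416 → NEW=0, ERR=2005919403626499/17592186044416
(4,4): OLD=63848726233501235/281474976710656 → NEW=255, ERR=-7927392827716045/281474976710656
(4,5): OLD=981920403761195653/4503599627370496 → NEW=255, ERR=-166497501218280827/4503599627370496
(5,0): OLD=52023121663399/549755813888 → NEW=0, ERR=52023121663399/549755813888
(5,1): OLD=2776463905229591/17592186044416 → NEW=255, ERR=-1709543536096489/17592186044416
(5,2): OLD=14629900928028397/140737488355328 → NEW=0, ERR=14629900928028397/140737488355328
(5,3): OLD=1084434500424434559/4503599627370496 → NEW=255, ERR=-63983404555041921/4503599627370496
(5,4): OLD=1748998094937237855/9007199254740992 → NEW=255, ERR=-547837715021715105/9007199254740992
(5,5): OLD=30995857371521519915/144115188075855872 → NEW=255, ERR=-5753515587821727445/144115188075855872
(6,0): OLD=20083567460493733/281474976710656 → NEW=0, ERR=20083567460493733/281474976710656
(6,1): OLD=582107494814728769/4503599627370496 → NEW=255, ERR=-566310410164747711/4503599627370496
(6,2): OLD=1886712676895920473/18014398509481984 → NEW=0, ERR=1886712676895920473/18014398509481984
(6,3): OLD=59223855245467233813/288230376151711744 → NEW=255, ERR=-14274890673219260907/288230376151711744
(6,4): OLD=797599995556417823925/4611686018427387904 → NEW=255, ERR=-378379939142566091595/4611686018427387904
(6,5): OLD=14965963977043185482195/73786976294838206464 → NEW=255, ERR=-3849714978140557166125/73786976294838206464
Row 0: ..####
Row 1: .#.###
Row 2: ..#.##
Row 3: .#.###
Row 4: ..#.##
Row 5: .#.###
Row 6: .#.###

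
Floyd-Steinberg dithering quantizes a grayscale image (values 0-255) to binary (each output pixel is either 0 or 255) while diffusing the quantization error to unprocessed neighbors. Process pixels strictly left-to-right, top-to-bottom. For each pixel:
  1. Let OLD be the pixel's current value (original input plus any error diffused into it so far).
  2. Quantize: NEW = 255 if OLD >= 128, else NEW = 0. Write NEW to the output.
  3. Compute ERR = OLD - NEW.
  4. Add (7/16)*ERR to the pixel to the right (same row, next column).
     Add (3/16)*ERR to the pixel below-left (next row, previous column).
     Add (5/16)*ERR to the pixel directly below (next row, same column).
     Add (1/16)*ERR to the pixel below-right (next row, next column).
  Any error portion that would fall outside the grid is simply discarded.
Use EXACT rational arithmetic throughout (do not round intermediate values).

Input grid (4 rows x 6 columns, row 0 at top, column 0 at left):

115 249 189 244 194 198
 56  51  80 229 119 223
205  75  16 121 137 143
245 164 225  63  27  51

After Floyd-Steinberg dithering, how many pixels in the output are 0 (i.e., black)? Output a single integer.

Answer: 11

Derivation:
(0,0): OLD=115 → NEW=0, ERR=115
(0,1): OLD=4789/16 → NEW=255, ERR=709/16
(0,2): OLD=53347/256 → NEW=255, ERR=-11933/256
(0,3): OLD=915893/4096 → NEW=255, ERR=-128587/4096
(0,4): OLD=11813875/65536 → NEW=255, ERR=-4897805/65536
(0,5): OLD=173333413/1048576 → NEW=255, ERR=-94053467/1048576
(1,0): OLD=25663/256 → NEW=0, ERR=25663/256
(1,1): OLD=219449/2048 → NEW=0, ERR=219449/2048
(1,2): OLD=7156269/65536 → NEW=0, ERR=7156269/65536
(1,3): OLD=65545641/262144 → NEW=255, ERR=-1301079/262144
(1,4): OLD=1253155419/16777216 → NEW=0, ERR=1253155419/16777216
(1,5): OLD=59855079181/268435456 → NEW=255, ERR=-8595962099/268435456
(2,0): OLD=8402307/32768 → NEW=255, ERR=46467/32768
(2,1): OLD=142444113/1048576 → NEW=255, ERR=-124942767/1048576
(2,2): OLD=63082547/16777216 → NEW=0, ERR=63082547/16777216
(2,3): OLD=19048696923/134217728 → NEW=255, ERR=-15176823717/134217728
(2,4): OLD=449067229841/4294967296 → NEW=0, ERR=449067229841/4294967296
(2,5): OLD=12603486601479/68719476736 → NEW=255, ERR=-4919979966201/68719476736
(3,0): OLD=3743024339/16777216 → NEW=255, ERR=-535165741/16777216
(3,1): OLD=15247435991/134217728 → NEW=0, ERR=15247435991/134217728
(3,2): OLD=265458014645/1073741824 → NEW=255, ERR=-8346150475/1073741824
(3,3): OLD=3030693847903/68719476736 → NEW=0, ERR=3030693847903/68719476736
(3,4): OLD=32148287815423/549755813888 → NEW=0, ERR=32148287815423/549755813888
(3,5): OLD=534320165612177/8796093022208 → NEW=0, ERR=534320165612177/8796093022208
Output grid:
  Row 0: .#####  (1 black, running=1)
  Row 1: ...#.#  (4 black, running=5)
  Row 2: ##.#.#  (2 black, running=7)
  Row 3: #.#...  (4 black, running=11)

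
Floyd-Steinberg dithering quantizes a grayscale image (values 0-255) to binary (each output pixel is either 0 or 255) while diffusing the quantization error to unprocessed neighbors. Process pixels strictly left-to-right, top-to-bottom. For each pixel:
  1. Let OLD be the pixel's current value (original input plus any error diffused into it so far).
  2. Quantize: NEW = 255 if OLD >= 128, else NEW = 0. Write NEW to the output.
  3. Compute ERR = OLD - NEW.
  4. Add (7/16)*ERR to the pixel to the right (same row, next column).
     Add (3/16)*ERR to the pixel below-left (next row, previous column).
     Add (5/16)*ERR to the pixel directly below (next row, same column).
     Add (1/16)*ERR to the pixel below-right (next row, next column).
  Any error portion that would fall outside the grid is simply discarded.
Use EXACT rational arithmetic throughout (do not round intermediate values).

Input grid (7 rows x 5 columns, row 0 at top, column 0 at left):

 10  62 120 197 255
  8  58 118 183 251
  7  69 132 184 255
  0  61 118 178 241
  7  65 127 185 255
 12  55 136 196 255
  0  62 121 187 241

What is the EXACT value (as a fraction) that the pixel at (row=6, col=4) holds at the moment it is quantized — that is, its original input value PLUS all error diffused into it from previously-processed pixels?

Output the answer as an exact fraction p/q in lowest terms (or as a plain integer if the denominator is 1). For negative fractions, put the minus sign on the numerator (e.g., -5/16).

(0,0): OLD=10 → NEW=0, ERR=10
(0,1): OLD=531/8 → NEW=0, ERR=531/8
(0,2): OLD=19077/128 → NEW=255, ERR=-13563/128
(0,3): OLD=308515/2048 → NEW=255, ERR=-213725/2048
(0,4): OLD=6859765/32768 → NEW=255, ERR=-1496075/32768
(1,0): OLD=3017/128 → NEW=0, ERR=3017/128
(1,1): OLD=71487/1024 → NEW=0, ERR=71487/1024
(1,2): OLD=3277163/32768 → NEW=0, ERR=3277163/32768
(1,3): OLD=23456623/131072 → NEW=255, ERR=-9966737/131072
(1,4): OLD=413018093/2097152 → NEW=255, ERR=-121755667/2097152
(2,0): OLD=449829/16384 → NEW=0, ERR=449829/16384
(2,1): OLD=64515239/524288 → NEW=0, ERR=64515239/524288
(2,2): OLD=1738076469/8388608 → NEW=255, ERR=-401018571/8388608
(2,3): OLD=18077461839/134217728 → NEW=255, ERR=-16148058801/134217728
(2,4): OLD=385404166505/2147483648 → NEW=255, ERR=-162204163735/2147483648
(3,0): OLD=265518357/8388608 → NEW=0, ERR=265518357/8388608
(3,1): OLD=7117192881/67108864 → NEW=0, ERR=7117192881/67108864
(3,2): OLD=289034009899/2147483648 → NEW=255, ERR=-258574320341/2147483648
(3,3): OLD=303111904707/4294967296 → NEW=0, ERR=303111904707/4294967296
(3,4): OLD=16544397707343/68719476736 → NEW=255, ERR=-979068860337/68719476736
(4,0): OLD=39488505691/1073741824 → NEW=0, ERR=39488505691/1073741824
(4,1): OLD=3217222672923/34359738368 → NEW=0, ERR=3217222672923/34359738368
(4,2): OLD=82572289914997/549755813888 → NEW=255, ERR=-57615442626443/549755813888
(4,3): OLD=1328268051080475/8796093022208 → NEW=255, ERR=-914735669582565/8796093022208
(4,4): OLD=29479078953754941/140737488355328 → NEW=255, ERR=-6408980576853699/140737488355328
(5,0): OLD=22566898695985/549755813888 → NEW=0, ERR=22566898695985/549755813888
(5,1): OLD=373251503980819/4398046511104 → NEW=0, ERR=373251503980819/4398046511104
(5,2): OLD=17835986057461227/140737488355328 → NEW=0, ERR=17835986057461227/140737488355328
(5,3): OLD=114762329318750373/562949953421312 → NEW=255, ERR=-28789908803684187/562949953421312
(5,4): OLD=1908583753942805511/9007199254740992 → NEW=255, ERR=-388252056016147449/9007199254740992
(6,0): OLD=2022430459781857/70368744177664 → NEW=0, ERR=2022430459781857/70368744177664
(6,1): OLD=286930939760918255/2251799813685248 → NEW=0, ERR=286930939760918255/2251799813685248
(6,2): OLD=7640505766611935157/36028797018963968 → NEW=255, ERR=-1546837473223876683/36028797018963968
(6,3): OLD=87664515309510420359/576460752303423488 → NEW=255, ERR=-59332976527862569081/576460752303423488
(6,4): OLD=1653780300646823194993/9223372036854775808 → NEW=255, ERR=-698179568751144636047/9223372036854775808
Target (6,4): original=241, with diffused error = 1653780300646823194993/9223372036854775808

Answer: 1653780300646823194993/9223372036854775808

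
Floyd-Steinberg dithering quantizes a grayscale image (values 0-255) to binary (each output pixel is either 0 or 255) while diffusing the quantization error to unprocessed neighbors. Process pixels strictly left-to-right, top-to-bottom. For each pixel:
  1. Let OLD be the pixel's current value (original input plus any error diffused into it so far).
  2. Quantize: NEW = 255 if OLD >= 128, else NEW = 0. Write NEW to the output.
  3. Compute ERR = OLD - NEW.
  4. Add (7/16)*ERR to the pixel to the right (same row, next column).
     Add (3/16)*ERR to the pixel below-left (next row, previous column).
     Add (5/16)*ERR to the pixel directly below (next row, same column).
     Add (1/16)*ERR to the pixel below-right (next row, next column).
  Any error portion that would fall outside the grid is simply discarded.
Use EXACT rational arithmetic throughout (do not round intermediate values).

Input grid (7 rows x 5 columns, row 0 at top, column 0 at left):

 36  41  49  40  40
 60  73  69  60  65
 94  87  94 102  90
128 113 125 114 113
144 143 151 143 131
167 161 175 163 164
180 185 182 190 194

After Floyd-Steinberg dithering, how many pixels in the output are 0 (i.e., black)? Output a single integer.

(0,0): OLD=36 → NEW=0, ERR=36
(0,1): OLD=227/4 → NEW=0, ERR=227/4
(0,2): OLD=4725/64 → NEW=0, ERR=4725/64
(0,3): OLD=74035/1024 → NEW=0, ERR=74035/1024
(0,4): OLD=1173605/16384 → NEW=0, ERR=1173605/16384
(1,0): OLD=5241/64 → NEW=0, ERR=5241/64
(1,1): OLD=73039/512 → NEW=255, ERR=-57521/512
(1,2): OLD=983419/16384 → NEW=0, ERR=983419/16384
(1,3): OLD=8316447/65536 → NEW=0, ERR=8316447/65536
(1,4): OLD=154582909/1048576 → NEW=255, ERR=-112803971/1048576
(2,0): OLD=807125/8192 → NEW=0, ERR=807125/8192
(2,1): OLD=29194871/262144 → NEW=0, ERR=29194871/262144
(2,2): OLD=747648805/4194304 → NEW=255, ERR=-321898715/4194304
(2,3): OLD=6151183775/67108864 → NEW=0, ERR=6151183775/67108864
(2,4): OLD=112113821593/1073741824 → NEW=0, ERR=112113821593/1073741824
(3,0): OLD=753595525/4194304 → NEW=255, ERR=-315951995/4194304
(3,1): OLD=3577389601/33554432 → NEW=0, ERR=3577389601/33554432
(3,2): OLD=184476723515/1073741824 → NEW=255, ERR=-89327441605/1073741824
(3,3): OLD=259905386435/2147483648 → NEW=0, ERR=259905386435/2147483648
(3,4): OLD=7019964237359/34359738368 → NEW=255, ERR=-1741769046481/34359738368
(4,0): OLD=75403500331/536870912 → NEW=255, ERR=-61498582229/536870912
(4,1): OLD=1819257442731/17179869184 → NEW=0, ERR=1819257442731/17179869184
(4,2): OLD=55164523469413/274877906944 → NEW=255, ERR=-14929342801307/274877906944
(4,3): OLD=626084416630699/4398046511104 → NEW=255, ERR=-495417443700821/4398046511104
(4,4): OLD=5167937423039277/70368744177664 → NEW=0, ERR=5167937423039277/70368744177664
(5,0): OLD=41522609631201/274877906944 → NEW=255, ERR=-28571256639519/274877906944
(5,1): OLD=288675992362211/2199023255552 → NEW=255, ERR=-272074937803549/2199023255552
(5,2): OLD=6290611251973627/70368744177664 → NEW=0, ERR=6290611251973627/70368744177664
(5,3): OLD=49901117148770165/281474976710656 → NEW=255, ERR=-21875001912447115/281474976710656
(5,4): OLD=657117357565564535/4503599627370496 → NEW=255, ERR=-491300547413911945/4503599627370496
(6,0): OLD=4374111896998353/35184372088832 → NEW=0, ERR=4374111896998353/35184372088832
(6,1): OLD=237554651331498559/1125899906842624 → NEW=255, ERR=-49549824913370561/1125899906842624
(6,2): OLD=3033218263385234853/18014398509481984 → NEW=255, ERR=-1560453356532671067/18014398509481984
(6,3): OLD=32555387272651762263/288230376151711744 → NEW=0, ERR=32555387272651762263/288230376151711744
(6,4): OLD=942938621352677921057/4611686018427387904 → NEW=255, ERR=-233041313346305994463/4611686018427387904
Output grid:
  Row 0: .....  (5 black, running=5)
  Row 1: .#..#  (3 black, running=8)
  Row 2: ..#..  (4 black, running=12)
  Row 3: #.#.#  (2 black, running=14)
  Row 4: #.##.  (2 black, running=16)
  Row 5: ##.##  (1 black, running=17)
  Row 6: .##.#  (2 black, running=19)

Answer: 19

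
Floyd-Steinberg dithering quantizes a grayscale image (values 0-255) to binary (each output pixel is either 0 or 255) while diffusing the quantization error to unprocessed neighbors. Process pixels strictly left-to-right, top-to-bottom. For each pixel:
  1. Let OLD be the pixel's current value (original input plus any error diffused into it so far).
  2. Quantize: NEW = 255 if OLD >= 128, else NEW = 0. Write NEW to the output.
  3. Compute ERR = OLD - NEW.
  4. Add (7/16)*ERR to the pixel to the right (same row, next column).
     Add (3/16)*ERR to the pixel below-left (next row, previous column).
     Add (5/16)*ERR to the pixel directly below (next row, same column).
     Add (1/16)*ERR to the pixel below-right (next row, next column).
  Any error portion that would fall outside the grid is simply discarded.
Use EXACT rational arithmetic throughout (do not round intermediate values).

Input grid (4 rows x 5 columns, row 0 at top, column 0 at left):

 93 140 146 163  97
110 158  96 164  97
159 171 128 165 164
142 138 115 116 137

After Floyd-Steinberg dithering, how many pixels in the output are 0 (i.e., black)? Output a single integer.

(0,0): OLD=93 → NEW=0, ERR=93
(0,1): OLD=2891/16 → NEW=255, ERR=-1189/16
(0,2): OLD=29053/256 → NEW=0, ERR=29053/256
(0,3): OLD=871019/4096 → NEW=255, ERR=-173461/4096
(0,4): OLD=5142765/65536 → NEW=0, ERR=5142765/65536
(1,0): OLD=32033/256 → NEW=0, ERR=32033/256
(1,1): OLD=443623/2048 → NEW=255, ERR=-78617/2048
(1,2): OLD=6690291/65536 → NEW=0, ERR=6690291/65536
(1,3): OLD=56946871/262144 → NEW=255, ERR=-9899849/262144
(1,4): OLD=429302341/4194304 → NEW=0, ERR=429302341/4194304
(2,0): OLD=6255581/32768 → NEW=255, ERR=-2100259/32768
(2,1): OLD=165595471/1048576 → NEW=255, ERR=-101791409/1048576
(2,2): OLD=1811116973/16777216 → NEW=0, ERR=1811116973/16777216
(2,3): OLD=60666059959/268435456 → NEW=255, ERR=-7784981321/268435456
(2,4): OLD=777119071041/4294967296 → NEW=255, ERR=-318097589439/4294967296
(3,0): OLD=1740949005/16777216 → NEW=0, ERR=1740949005/16777216
(3,1): OLD=22722720777/134217728 → NEW=255, ERR=-11502799863/134217728
(3,2): OLD=428357854131/4294967296 → NEW=0, ERR=428357854131/4294967296
(3,3): OLD=1232064868923/8589934592 → NEW=255, ERR=-958368452037/8589934592
(3,4): OLD=8690462164743/137438953472 → NEW=0, ERR=8690462164743/137438953472
Output grid:
  Row 0: .#.#.  (3 black, running=3)
  Row 1: .#.#.  (3 black, running=6)
  Row 2: ##.##  (1 black, running=7)
  Row 3: .#.#.  (3 black, running=10)

Answer: 10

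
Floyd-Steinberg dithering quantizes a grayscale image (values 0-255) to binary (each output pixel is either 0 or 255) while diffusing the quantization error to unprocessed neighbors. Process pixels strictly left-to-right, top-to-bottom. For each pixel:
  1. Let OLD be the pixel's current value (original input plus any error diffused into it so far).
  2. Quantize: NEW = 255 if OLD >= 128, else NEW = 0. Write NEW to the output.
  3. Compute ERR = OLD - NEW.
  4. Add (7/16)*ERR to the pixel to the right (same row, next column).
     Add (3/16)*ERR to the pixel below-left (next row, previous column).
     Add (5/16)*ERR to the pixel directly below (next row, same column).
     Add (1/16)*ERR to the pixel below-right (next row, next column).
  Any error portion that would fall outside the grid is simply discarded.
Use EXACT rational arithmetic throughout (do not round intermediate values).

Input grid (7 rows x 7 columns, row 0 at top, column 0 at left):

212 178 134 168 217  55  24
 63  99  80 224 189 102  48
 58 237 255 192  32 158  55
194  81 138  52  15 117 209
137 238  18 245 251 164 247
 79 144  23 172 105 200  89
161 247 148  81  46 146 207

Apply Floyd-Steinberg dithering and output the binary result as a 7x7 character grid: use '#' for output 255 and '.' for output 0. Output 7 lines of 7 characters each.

Answer: ##.##..
..###..
.##..#.
#.#..##
##.##.#
.#.#.#.
##...##

Derivation:
(0,0): OLD=212 → NEW=255, ERR=-43
(0,1): OLD=2547/16 → NEW=255, ERR=-1533/16
(0,2): OLD=23573/256 → NEW=0, ERR=23573/256
(0,3): OLD=853139/4096 → NEW=255, ERR=-191341/4096
(0,4): OLD=12881925/65536 → NEW=255, ERR=-3829755/65536
(0,5): OLD=30863395/1048576 → NEW=0, ERR=30863395/1048576
(0,6): OLD=618696949/16777216 → NEW=0, ERR=618696949/16777216
(1,0): OLD=8089/256 → NEW=0, ERR=8089/256
(1,1): OLD=199599/2048 → NEW=0, ERR=199599/2048
(1,2): OLD=8956635/65536 → NEW=255, ERR=-7755045/65536
(1,3): OLD=39958463/262144 → NEW=255, ERR=-26888257/262144
(1,4): OLD=2155249117/16777216 → NEW=255, ERR=-2122940963/16777216
(1,5): OLD=7932287469/134217728 → NEW=0, ERR=7932287469/134217728
(1,6): OLD=187303619907/2147483648 → NEW=0, ERR=187303619907/2147483648
(2,0): OLD=2822901/32768 → NEW=0, ERR=2822901/32768
(2,1): OLD=298774615/1048576 → NEW=255, ERR=31387735/1048576
(2,2): OLD=3657036229/16777216 → NEW=255, ERR=-621153851/16777216
(2,3): OLD=15116586973/134217728 → NEW=0, ERR=15116586973/134217728
(2,4): OLD=49824010925/1073741824 → NEW=0, ERR=49824010925/1073741824
(2,5): OLD=7051132229071/34359738368 → NEW=255, ERR=-1710601054769/34359738368
(2,6): OLD=35277317565081/549755813888 → NEW=0, ERR=35277317565081/549755813888
(3,0): OLD=3800607269/16777216 → NEW=255, ERR=-477582811/16777216
(3,1): OLD=10246537409/134217728 → NEW=0, ERR=10246537409/134217728
(3,2): OLD=196299871123/1073741824 → NEW=255, ERR=-77504293997/1073741824
(3,3): OLD=266301201205/4294967296 → NEW=0, ERR=266301201205/4294967296
(3,4): OLD=29869089324581/549755813888 → NEW=0, ERR=29869089324581/549755813888
(3,5): OLD=616360135388863/4398046511104 → NEW=255, ERR=-505141724942657/4398046511104
(3,6): OLD=12363211226125985/70368744177664 → NEW=255, ERR=-5580818539178335/70368744177664
(4,0): OLD=305841559563/2147483648 → NEW=255, ERR=-241766770677/2147483648
(4,1): OLD=6778816965775/34359738368 → NEW=255, ERR=-1982916318065/34359738368
(4,2): OLD=-7371154210367/549755813888 → NEW=0, ERR=-7371154210367/549755813888
(4,3): OLD=1161901274593435/4398046511104 → NEW=255, ERR=40399414261915/4398046511104
(4,4): OLD=8948690758308129/35184372088832 → NEW=255, ERR=-23324124344031/35184372088832
(4,5): OLD=130990496801972705/1125899906842624 → NEW=0, ERR=130990496801972705/1125899906842624
(4,6): OLD=4790708144736271991/18014398509481984 → NEW=255, ERR=197036524818366071/18014398509481984
(5,0): OLD=18140618688797/549755813888 → NEW=0, ERR=18140618688797/549755813888
(5,1): OLD=575491332324959/4398046511104 → NEW=255, ERR=-546010528006561/4398046511104
(5,2): OLD=-1315526897150455/35184372088832 → NEW=0, ERR=-1315526897150455/35184372088832
(5,3): OLD=44346477018196749/281474976710656 → NEW=255, ERR=-27429642043020531/281474976710656
(5,4): OLD=1523063746852956847/18014398509481984 → NEW=0, ERR=1523063746852956847/18014398509481984
(5,5): OLD=39682964412630908735/144115188075855872 → NEW=255, ERR=2933591453287661375/144115188075855872
(5,6): OLD=250403412576419540433/2305843009213693952 → NEW=0, ERR=250403412576419540433/2305843009213693952
(6,0): OLD=10416960976136101/70368744177664 → NEW=255, ERR=-7527068789168219/70368744177664
(6,1): OLD=176155791034689001/1125899906842624 → NEW=255, ERR=-110948685210180119/1125899906842624
(6,2): OLD=1210071479702074011/18014398509481984 → NEW=0, ERR=1210071479702074011/18014398509481984
(6,3): OLD=13467658420827218501/144115188075855872 → NEW=0, ERR=13467658420827218501/144115188075855872
(6,4): OLD=32002716859696899679/288230376151711744 → NEW=0, ERR=32002716859696899679/288230376151711744
(6,5): OLD=8359451127255665461611/36893488147419103232 → NEW=255, ERR=-1048388350336205862549/36893488147419103232
(6,6): OLD=135635786710053833413181/590295810358705651712 → NEW=255, ERR=-14889644931416107773379/590295810358705651712
Row 0: ##.##..
Row 1: ..###..
Row 2: .##..#.
Row 3: #.#..##
Row 4: ##.##.#
Row 5: .#.#.#.
Row 6: ##...##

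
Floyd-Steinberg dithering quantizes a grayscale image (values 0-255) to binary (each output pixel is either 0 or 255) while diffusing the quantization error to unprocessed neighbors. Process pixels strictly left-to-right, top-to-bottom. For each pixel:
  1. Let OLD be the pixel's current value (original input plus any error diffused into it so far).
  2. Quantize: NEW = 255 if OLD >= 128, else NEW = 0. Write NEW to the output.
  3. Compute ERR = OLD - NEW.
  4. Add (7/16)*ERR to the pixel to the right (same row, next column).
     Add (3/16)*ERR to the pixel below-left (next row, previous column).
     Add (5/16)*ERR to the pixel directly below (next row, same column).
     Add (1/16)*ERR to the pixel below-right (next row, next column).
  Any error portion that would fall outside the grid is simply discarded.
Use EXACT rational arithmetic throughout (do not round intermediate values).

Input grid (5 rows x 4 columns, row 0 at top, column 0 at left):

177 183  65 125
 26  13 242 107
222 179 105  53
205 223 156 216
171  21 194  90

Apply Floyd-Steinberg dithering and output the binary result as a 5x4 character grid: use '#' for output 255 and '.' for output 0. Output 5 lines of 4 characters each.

(0,0): OLD=177 → NEW=255, ERR=-78
(0,1): OLD=1191/8 → NEW=255, ERR=-849/8
(0,2): OLD=2377/128 → NEW=0, ERR=2377/128
(0,3): OLD=272639/2048 → NEW=255, ERR=-249601/2048
(1,0): OLD=-2339/128 → NEW=0, ERR=-2339/128
(1,1): OLD=-30261/1024 → NEW=0, ERR=-30261/1024
(1,2): OLD=6730215/32768 → NEW=255, ERR=-1625625/32768
(1,3): OLD=25359873/524288 → NEW=0, ERR=25359873/524288
(2,0): OLD=3452905/16384 → NEW=255, ERR=-725015/16384
(2,1): OLD=73379923/524288 → NEW=255, ERR=-60313517/524288
(2,2): OLD=48643151/1048576 → NEW=0, ERR=48643151/1048576
(2,3): OLD=1431273235/16777216 → NEW=0, ERR=1431273235/16777216
(3,0): OLD=1422721689/8388608 → NEW=255, ERR=-716373351/8388608
(3,1): OLD=20887086471/134217728 → NEW=255, ERR=-13338434169/134217728
(3,2): OLD=291680323833/2147483648 → NEW=255, ERR=-255928006407/2147483648
(3,3): OLD=6645843486287/34359738368 → NEW=255, ERR=-2115889797553/34359738368
(4,0): OLD=269894533221/2147483648 → NEW=0, ERR=269894533221/2147483648
(4,1): OLD=296282953839/17179869184 → NEW=0, ERR=296282953839/17179869184
(4,2): OLD=80564040195535/549755813888 → NEW=255, ERR=-59623692345905/549755813888
(4,3): OLD=139493772132953/8796093022208 → NEW=0, ERR=139493772132953/8796093022208
Row 0: ##.#
Row 1: ..#.
Row 2: ##..
Row 3: ####
Row 4: ..#.

Answer: ##.#
..#.
##..
####
..#.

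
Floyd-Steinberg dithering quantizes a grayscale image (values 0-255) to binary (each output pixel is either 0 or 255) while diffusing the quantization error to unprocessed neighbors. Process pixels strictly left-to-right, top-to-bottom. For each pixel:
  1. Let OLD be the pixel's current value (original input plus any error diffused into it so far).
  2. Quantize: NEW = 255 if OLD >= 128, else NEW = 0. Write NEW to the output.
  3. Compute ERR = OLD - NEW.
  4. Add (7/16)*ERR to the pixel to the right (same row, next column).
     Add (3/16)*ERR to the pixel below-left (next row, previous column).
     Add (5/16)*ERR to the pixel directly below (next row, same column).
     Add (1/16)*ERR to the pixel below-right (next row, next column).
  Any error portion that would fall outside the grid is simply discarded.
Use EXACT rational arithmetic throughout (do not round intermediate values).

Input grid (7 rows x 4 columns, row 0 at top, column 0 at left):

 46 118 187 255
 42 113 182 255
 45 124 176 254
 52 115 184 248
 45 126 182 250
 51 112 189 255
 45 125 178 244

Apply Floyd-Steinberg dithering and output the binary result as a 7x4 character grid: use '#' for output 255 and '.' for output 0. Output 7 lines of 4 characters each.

Answer: .###
..##
.#.#
.###
..##
.#.#
.###

Derivation:
(0,0): OLD=46 → NEW=0, ERR=46
(0,1): OLD=1105/8 → NEW=255, ERR=-935/8
(0,2): OLD=17391/128 → NEW=255, ERR=-15249/128
(0,3): OLD=415497/2048 → NEW=255, ERR=-106743/2048
(1,0): OLD=4411/128 → NEW=0, ERR=4411/128
(1,1): OLD=73821/1024 → NEW=0, ERR=73821/1024
(1,2): OLD=5217761/32768 → NEW=255, ERR=-3138079/32768
(1,3): OLD=99283703/524288 → NEW=255, ERR=-34409737/524288
(2,0): OLD=1135183/16384 → NEW=0, ERR=1135183/16384
(2,1): OLD=84430613/524288 → NEW=255, ERR=-49262827/524288
(2,2): OLD=101884505/1048576 → NEW=0, ERR=101884505/1048576
(2,3): OLD=4530088501/16777216 → NEW=255, ERR=251898421/16777216
(3,0): OLD=470048415/8388608 → NEW=0, ERR=470048415/8388608
(3,1): OLD=17810793281/134217728 → NEW=255, ERR=-16414727359/134217728
(3,2): OLD=338874261311/2147483648 → NEW=255, ERR=-208734068929/2147483648
(3,3): OLD=7429951088441/34359738368 → NEW=255, ERR=-1331782195399/34359738368
(4,0): OLD=84996455283/2147483648 → NEW=0, ERR=84996455283/2147483648
(4,1): OLD=1552627110041/17179869184 → NEW=0, ERR=1552627110041/17179869184
(4,2): OLD=96896095363769/549755813888 → NEW=255, ERR=-43291637177671/549755813888
(4,3): OLD=1736003298030559/8796093022208 → NEW=255, ERR=-507000422632481/8796093022208
(5,0): OLD=22076512795587/274877906944 → NEW=0, ERR=22076512795587/274877906944
(5,1): OLD=1434538116251509/8796093022208 → NEW=255, ERR=-808465604411531/8796093022208
(5,2): OLD=523460590828317/4398046511104 → NEW=0, ERR=523460590828317/4398046511104
(5,3): OLD=39988839494199937/140737488355328 → NEW=255, ERR=4100779963591297/140737488355328
(6,0): OLD=7440032210049087/140737488355328 → NEW=0, ERR=7440032210049087/140737488355328
(6,1): OLD=330433345098936105/2251799813685248 → NEW=255, ERR=-243775607390802135/2251799813685248
(6,2): OLD=6036625973683493199/36028797018963968 → NEW=255, ERR=-3150717266152318641/36028797018963968
(6,3): OLD=128138590212431533609/576460752303423488 → NEW=255, ERR=-18858901624941455831/576460752303423488
Row 0: .###
Row 1: ..##
Row 2: .#.#
Row 3: .###
Row 4: ..##
Row 5: .#.#
Row 6: .###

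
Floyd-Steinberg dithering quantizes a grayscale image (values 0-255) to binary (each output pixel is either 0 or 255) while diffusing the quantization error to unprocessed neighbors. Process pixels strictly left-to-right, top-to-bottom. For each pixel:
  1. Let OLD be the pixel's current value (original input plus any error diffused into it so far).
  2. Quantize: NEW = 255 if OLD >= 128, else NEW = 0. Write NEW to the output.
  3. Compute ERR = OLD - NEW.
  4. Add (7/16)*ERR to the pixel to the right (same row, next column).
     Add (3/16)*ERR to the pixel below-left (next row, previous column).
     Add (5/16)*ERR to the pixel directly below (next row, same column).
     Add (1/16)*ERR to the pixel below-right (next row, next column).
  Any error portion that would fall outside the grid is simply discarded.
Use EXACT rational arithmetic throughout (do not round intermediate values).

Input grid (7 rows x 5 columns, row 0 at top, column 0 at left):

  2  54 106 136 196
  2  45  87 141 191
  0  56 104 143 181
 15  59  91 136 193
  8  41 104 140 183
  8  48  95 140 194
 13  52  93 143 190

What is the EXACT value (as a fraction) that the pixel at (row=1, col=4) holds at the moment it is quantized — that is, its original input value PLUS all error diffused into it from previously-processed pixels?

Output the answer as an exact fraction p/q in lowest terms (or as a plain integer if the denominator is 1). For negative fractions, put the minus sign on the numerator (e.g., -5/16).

(0,0): OLD=2 → NEW=0, ERR=2
(0,1): OLD=439/8 → NEW=0, ERR=439/8
(0,2): OLD=16641/128 → NEW=255, ERR=-15999/128
(0,3): OLD=166535/2048 → NEW=0, ERR=166535/2048
(0,4): OLD=7588273/32768 → NEW=255, ERR=-767567/32768
(1,0): OLD=1653/128 → NEW=0, ERR=1653/128
(1,1): OLD=45555/1024 → NEW=0, ERR=45555/1024
(1,2): OLD=2820655/32768 → NEW=0, ERR=2820655/32768
(1,3): OLD=25148387/131072 → NEW=255, ERR=-8274973/131072
(1,4): OLD=337938121/2097152 → NEW=255, ERR=-196835639/2097152
Target (1,4): original=191, with diffused error = 337938121/2097152

Answer: 337938121/2097152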